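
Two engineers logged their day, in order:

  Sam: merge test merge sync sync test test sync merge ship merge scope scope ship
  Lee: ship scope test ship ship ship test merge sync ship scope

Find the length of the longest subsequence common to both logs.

Match test (Sam #2, Lee #7) → merge (Sam #3, Lee #8) → sync (Sam #8, Lee #9) → ship (Sam #10, Lee #10) → scope (Sam #13, Lee #11) — 5 tasks in the same relative order in both, and the DP table's final entry dp[14][11] is also 5, so no common subsequence is longer.

5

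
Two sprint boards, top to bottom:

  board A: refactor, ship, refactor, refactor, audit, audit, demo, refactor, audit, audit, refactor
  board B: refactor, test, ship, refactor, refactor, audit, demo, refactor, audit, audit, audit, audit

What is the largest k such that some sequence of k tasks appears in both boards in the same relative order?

One common subsequence of length 9: refactor (board A #1, board B #1), then ship (board A #2, board B #3), then refactor (board A #3, board B #4), then refactor (board A #4, board B #5), then audit (board A #6, board B #6), then demo (board A #7, board B #7), then refactor (board A #8, board B #8), then audit (board A #9, board B #11), then audit (board A #10, board B #12). The LCS DP gives dp[11][12] = 9, so this is optimal.

9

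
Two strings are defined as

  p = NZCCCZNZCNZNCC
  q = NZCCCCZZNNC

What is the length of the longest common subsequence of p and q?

Match N at p[1]=q[1] → Z at p[2]=q[2] → C at p[3]=q[4] → C at p[4]=q[5] → C at p[5]=q[6] → Z at p[6]=q[7] → Z at p[8]=q[8] → N at p[10]=q[9] → N at p[12]=q[10] → C at p[14]=q[11] — 10 characters in the same relative order in both. Since dp[14][11] = 10, nothing longer is possible.

10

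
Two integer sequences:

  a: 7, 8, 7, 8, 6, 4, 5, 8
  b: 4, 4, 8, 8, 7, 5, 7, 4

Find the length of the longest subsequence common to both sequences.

3

Match 7 at a[1]=b[5], 7 at a[3]=b[7], 4 at a[6]=b[8] — 3 values in the same relative order in both, and the DP table's final entry dp[8][8] is also 3, so no common subsequence is longer.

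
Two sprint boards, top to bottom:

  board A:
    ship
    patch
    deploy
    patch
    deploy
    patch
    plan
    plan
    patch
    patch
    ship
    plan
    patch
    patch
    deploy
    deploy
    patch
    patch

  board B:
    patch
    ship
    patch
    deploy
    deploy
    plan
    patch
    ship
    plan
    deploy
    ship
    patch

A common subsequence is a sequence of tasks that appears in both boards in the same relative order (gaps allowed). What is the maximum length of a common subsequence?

10

Pick ship (board A #1, board B #2) → patch (board A #2, board B #3) → deploy (board A #3, board B #4) → deploy (board A #5, board B #5) → plan (board A #8, board B #6) → patch (board A #10, board B #7) → ship (board A #11, board B #8) → plan (board A #12, board B #9) → deploy (board A #15, board B #10) → patch (board A #18, board B #12); all 10 tasks appear in both, in order. dp[18][12] = 10 confirms this is the maximum.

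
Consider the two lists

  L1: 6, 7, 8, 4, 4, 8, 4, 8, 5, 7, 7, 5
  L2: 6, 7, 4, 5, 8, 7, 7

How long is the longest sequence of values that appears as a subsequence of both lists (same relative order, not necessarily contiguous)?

6

Pick 6 [1,1]; then 7 [2,2]; then 4 [4,3]; then 8 [8,5]; then 7 [10,6]; then 7 [11,7]; all 6 values appear in both, in order. Since dp[12][7] = 6, nothing longer is possible.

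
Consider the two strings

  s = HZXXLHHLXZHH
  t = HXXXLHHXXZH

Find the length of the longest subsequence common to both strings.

9

Let dp[i][j] be the LCS length of the first i characters of s and the first j characters of t. dp[i][j] = dp[i-1][j-1]+1 when the i-th and j-th characters match, else max(dp[i-1][j], dp[i][j-1]).
    ·  H  X  X  X  L  H  H  X  X  Z  H
 ·  0  0  0  0  0  0  0  0  0  0  0  0
 H  0  1  1  1  1  1  1  1  1  1  1  1
 Z  0  1  1  1  1  1  1  1  1  1  2  2
 X  0  1  2  2  2  2  2  2  2  2  2  2
 X  0  1  2  3  3  3  3  3  3  3  3  3
 L  0  1  2  3  3  4  4  4  4  4  4  4
 H  0  1  2  3  3  4  5  5  5  5  5  5
 H  0  1  2  3  3  4  5  6  6  6  6  6
 L  0  1  2  3  3  4  5  6  6  6  6  6
 X  0  1  2  3  4  4  5  6  7  7  7  7
 Z  0  1  2  3  4  4  5  6  7  7  8  8
 H  0  1  2  3  4  4  5  6  7  7  8  9
 H  0  1  2  3  4  4  5  6  7  7  8  9
dp[12][11] = 9. One LCS (by backtracking along matches): HXXLHHXZH.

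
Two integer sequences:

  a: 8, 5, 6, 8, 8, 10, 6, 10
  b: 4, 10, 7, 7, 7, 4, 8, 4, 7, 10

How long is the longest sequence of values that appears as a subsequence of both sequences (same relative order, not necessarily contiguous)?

Taking 8 (a #1, b #7), 10 (a #8, b #10) gives a common subsequence of length 2. Since dp[8][10] = 2, nothing longer is possible.

2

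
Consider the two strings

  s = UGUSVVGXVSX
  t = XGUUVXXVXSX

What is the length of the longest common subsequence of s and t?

One common subsequence of length 7: U [1,3], U [3,4], V [5,5], V [6,8], X [8,9], S [10,10], X [11,11], and the DP table's final entry dp[11][11] is also 7, so no common subsequence is longer.

7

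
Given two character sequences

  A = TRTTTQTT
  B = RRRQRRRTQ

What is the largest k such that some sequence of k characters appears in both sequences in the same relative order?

3

Let dp[i][j] be the LCS length of the first i characters of A and the first j characters of B. dp[i][j] = dp[i-1][j-1]+1 when the i-th and j-th characters match, else max(dp[i-1][j], dp[i][j-1]).
    ·  R  R  R  Q  R  R  R  T  Q
 ·  0  0  0  0  0  0  0  0  0  0
 T  0  0  0  0  0  0  0  0  1  1
 R  0  1  1  1  1  1  1  1  1  1
 T  0  1  1  1  1  1  1  1  2  2
 T  0  1  1  1  1  1  1  1  2  2
 T  0  1  1  1  1  1  1  1  2  2
 Q  0  1  1  1  2  2  2  2  2  3
 T  0  1  1  1  2  2  2  2  3  3
 T  0  1  1  1  2  2  2  2  3  3
dp[8][9] = 3. One LCS (by backtracking along matches): RTQ.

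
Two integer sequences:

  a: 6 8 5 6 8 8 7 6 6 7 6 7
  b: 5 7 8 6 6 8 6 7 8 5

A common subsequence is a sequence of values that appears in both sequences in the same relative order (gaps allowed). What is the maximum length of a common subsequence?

6

Taking 5 [3,1], 8 [6,3], 6 [8,4], 6 [9,5], 6 [11,7], 7 [12,8] gives a common subsequence of length 6. The LCS DP gives dp[12][10] = 6, so this is optimal.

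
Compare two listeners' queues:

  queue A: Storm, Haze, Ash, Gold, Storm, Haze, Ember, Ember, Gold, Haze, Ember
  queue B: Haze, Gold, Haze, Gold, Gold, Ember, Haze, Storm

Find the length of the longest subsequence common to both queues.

One common subsequence of length 5: Haze [2,1], then Gold [4,2], then Haze [6,3], then Ember [8,6], then Haze [10,7]. dp[11][8] = 5 confirms this is the maximum.

5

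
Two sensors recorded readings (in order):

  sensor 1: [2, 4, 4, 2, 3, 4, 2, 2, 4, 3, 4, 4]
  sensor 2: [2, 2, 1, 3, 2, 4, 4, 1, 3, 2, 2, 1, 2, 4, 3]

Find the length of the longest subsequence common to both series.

8

Match 2 [1,5], 4 [2,6], 4 [3,7], 2 [4,10], 2 [7,11], 2 [8,13], 4 [9,14], 3 [10,15] — 8 values in the same relative order in both, and the DP table's final entry dp[12][15] is also 8, so no common subsequence is longer.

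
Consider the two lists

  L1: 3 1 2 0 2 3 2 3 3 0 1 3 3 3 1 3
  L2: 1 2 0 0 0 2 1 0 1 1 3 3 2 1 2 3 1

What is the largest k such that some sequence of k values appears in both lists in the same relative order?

10

Pick 1 [2,1]; then 2 [3,2]; then 0 [4,5]; then 2 [5,6]; then 0 [10,8]; then 1 [11,10]; then 3 [12,11]; then 3 [13,12]; then 3 [14,16]; then 1 [15,17]; all 10 values appear in both, in order. dp[16][17] = 10 confirms this is the maximum.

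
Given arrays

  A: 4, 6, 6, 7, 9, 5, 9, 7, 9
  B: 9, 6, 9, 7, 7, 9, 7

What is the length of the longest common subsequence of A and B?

4

One common subsequence of length 4: 6 at A[2]=B[2], then 7 at A[4]=B[5], then 9 at A[7]=B[6], then 7 at A[8]=B[7], and the DP table's final entry dp[9][7] is also 4, so no common subsequence is longer.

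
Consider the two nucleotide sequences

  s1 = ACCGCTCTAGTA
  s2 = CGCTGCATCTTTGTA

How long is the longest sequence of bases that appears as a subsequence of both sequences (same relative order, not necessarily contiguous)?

10

Taking C (s1 #2, s2 #1), then C (s1 #3, s2 #3), then G (s1 #4, s2 #5), then C (s1 #5, s2 #6), then T (s1 #6, s2 #8), then C (s1 #7, s2 #9), then T (s1 #8, s2 #12), then G (s1 #10, s2 #13), then T (s1 #11, s2 #14), then A (s1 #12, s2 #15) gives a common subsequence of length 10. dp[12][15] = 10 confirms this is the maximum.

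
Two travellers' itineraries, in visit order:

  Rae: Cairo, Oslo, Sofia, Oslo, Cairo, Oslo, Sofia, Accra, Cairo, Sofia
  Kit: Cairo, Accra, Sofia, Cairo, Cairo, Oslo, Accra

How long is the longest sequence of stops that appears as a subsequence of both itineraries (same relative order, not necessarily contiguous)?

Taking Cairo (Rae #1, Kit #1), Sofia (Rae #3, Kit #3), Cairo (Rae #5, Kit #5), Oslo (Rae #6, Kit #6), Accra (Rae #8, Kit #7) gives a common subsequence of length 5. dp[10][7] = 5 confirms this is the maximum.

5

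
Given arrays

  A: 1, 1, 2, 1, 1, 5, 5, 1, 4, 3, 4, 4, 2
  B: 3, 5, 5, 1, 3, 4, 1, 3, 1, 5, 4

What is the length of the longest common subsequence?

6

Match 5 (A #6, B #2), then 5 (A #7, B #3), then 1 (A #8, B #4), then 4 (A #9, B #6), then 3 (A #10, B #8), then 4 (A #12, B #11) — 6 values in the same relative order in both. Since dp[13][11] = 6, nothing longer is possible.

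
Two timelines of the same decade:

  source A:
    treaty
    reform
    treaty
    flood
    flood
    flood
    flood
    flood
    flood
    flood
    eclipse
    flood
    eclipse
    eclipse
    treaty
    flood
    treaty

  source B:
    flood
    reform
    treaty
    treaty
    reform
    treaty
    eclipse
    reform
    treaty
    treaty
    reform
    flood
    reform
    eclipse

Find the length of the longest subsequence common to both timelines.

6

One common subsequence of length 6: treaty (source A #1, source B #4), reform (source A #2, source B #5), treaty (source A #3, source B #6), eclipse (source A #11, source B #7), flood (source A #12, source B #12), eclipse (source A #14, source B #14). dp[17][14] = 6 confirms this is the maximum.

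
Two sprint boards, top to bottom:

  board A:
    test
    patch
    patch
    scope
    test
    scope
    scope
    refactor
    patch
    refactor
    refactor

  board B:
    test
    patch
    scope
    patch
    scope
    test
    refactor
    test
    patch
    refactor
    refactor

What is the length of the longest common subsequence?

Match test [1,1], then patch [2,2], then patch [3,4], then scope [4,5], then test [5,6], then refactor [8,7], then patch [9,9], then refactor [10,10], then refactor [11,11] — 9 tasks in the same relative order in both. Since dp[11][11] = 9, nothing longer is possible.

9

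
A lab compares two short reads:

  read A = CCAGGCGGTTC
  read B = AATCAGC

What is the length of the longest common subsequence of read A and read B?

4

One common subsequence of length 4: C [2,4] → A [3,5] → G [8,6] → C [11,7]. dp[11][7] = 4 confirms this is the maximum.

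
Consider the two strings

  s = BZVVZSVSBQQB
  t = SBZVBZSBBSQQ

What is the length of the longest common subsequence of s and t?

8

Let dp[i][j] be the LCS length of the first i characters of s and the first j characters of t. dp[i][j] = dp[i-1][j-1]+1 when the i-th and j-th characters match, else max(dp[i-1][j], dp[i][j-1]).
    ·  S  B  Z  V  B  Z  S  B  B  S  Q  Q
 ·  0  0  0  0  0  0  0  0  0  0  0  0  0
 B  0  0  1  1  1  1  1  1  1  1  1  1  1
 Z  0  0  1  2  2  2  2  2  2  2  2  2  2
 V  0  0  1  2  3  3  3  3  3  3  3  3  3
 V  0  0  1  2  3  3  3  3  3  3  3  3  3
 Z  0  0  1  2  3  3  4  4  4  4  4  4  4
 S  0  1  1  2  3  3  4  5  5  5  5  5  5
 V  0  1  1  2  3  3  4  5  5  5  5  5  5
 S  0  1  1  2  3  3  4  5  5  5  6  6  6
 B  0  1  2  2  3  4  4  5  6  6  6  6  6
 Q  0  1  2  2  3  4  4  5  6  6  6  7  7
 Q  0  1  2  2  3  4  4  5  6  6  6  7  8
 B  0  1  2  2  3  4  4  5  6  7  7  7  8
dp[12][12] = 8. One LCS (by backtracking along matches): BZVZSSQQ.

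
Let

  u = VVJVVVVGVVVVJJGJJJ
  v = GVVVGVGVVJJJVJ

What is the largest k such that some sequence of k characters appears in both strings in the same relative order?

Taking V [1,2], then V [2,3], then V [4,4], then V [7,6], then G [8,7], then V [11,8], then V [12,9], then J [13,10], then J [14,11], then J [16,12], then J [18,14] gives a common subsequence of length 11, and the DP table's final entry dp[18][14] is also 11, so no common subsequence is longer.

11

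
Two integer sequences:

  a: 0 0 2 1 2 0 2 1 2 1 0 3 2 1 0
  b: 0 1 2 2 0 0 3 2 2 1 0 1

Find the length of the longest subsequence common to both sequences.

9

Match 0 (a #1, b #1), 2 (a #3, b #3), 2 (a #5, b #4), 0 (a #6, b #6), 2 (a #7, b #8), 2 (a #9, b #9), 1 (a #10, b #10), 0 (a #11, b #11), 1 (a #14, b #12) — 9 values in the same relative order in both. The LCS DP gives dp[15][12] = 9, so this is optimal.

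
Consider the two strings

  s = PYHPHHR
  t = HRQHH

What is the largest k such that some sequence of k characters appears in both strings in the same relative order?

Let dp[i][j] be the LCS length of the first i characters of s and the first j characters of t. dp[i][j] = dp[i-1][j-1]+1 when the i-th and j-th characters match, else max(dp[i-1][j], dp[i][j-1]).
    ·  H  R  Q  H  H
 ·  0  0  0  0  0  0
 P  0  0  0  0  0  0
 Y  0  0  0  0  0  0
 H  0  1  1  1  1  1
 P  0  1  1  1  1  1
 H  0  1  1  1  2  2
 H  0  1  1  1  2  3
 R  0  1  2  2  2  3
dp[7][5] = 3. One LCS (by backtracking along matches): HHH.

3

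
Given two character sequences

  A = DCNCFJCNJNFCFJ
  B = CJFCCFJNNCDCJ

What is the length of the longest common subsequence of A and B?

8

Taking C at A[2]=B[4], then C at A[4]=B[5], then F at A[5]=B[6], then J at A[6]=B[7], then N at A[8]=B[8], then N at A[10]=B[9], then C at A[12]=B[12], then J at A[14]=B[13] gives a common subsequence of length 8. dp[14][13] = 8 confirms this is the maximum.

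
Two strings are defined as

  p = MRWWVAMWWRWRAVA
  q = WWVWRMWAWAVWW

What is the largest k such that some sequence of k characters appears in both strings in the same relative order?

Match W (p #3, q #1), then W (p #4, q #2), then V (p #5, q #3), then M (p #7, q #6), then W (p #8, q #7), then W (p #11, q #9), then A (p #13, q #10), then V (p #14, q #11) — 8 characters in the same relative order in both. The LCS DP gives dp[15][13] = 8, so this is optimal.

8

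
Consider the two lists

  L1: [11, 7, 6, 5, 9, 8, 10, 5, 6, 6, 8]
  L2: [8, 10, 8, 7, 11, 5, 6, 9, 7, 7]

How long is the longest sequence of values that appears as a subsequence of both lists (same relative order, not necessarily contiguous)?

4

Pick 8 at L1[6]=L2[1], then 10 at L1[7]=L2[2], then 5 at L1[8]=L2[6], then 6 at L1[9]=L2[7]; all 4 values appear in both, in order. The LCS DP gives dp[11][10] = 4, so this is optimal.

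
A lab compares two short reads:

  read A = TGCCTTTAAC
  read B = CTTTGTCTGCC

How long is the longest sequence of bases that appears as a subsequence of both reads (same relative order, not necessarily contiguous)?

Let dp[i][j] be the LCS length of the first i bases of read A and the first j bases of read B. dp[i][j] = dp[i-1][j-1]+1 when the i-th and j-th bases match, else max(dp[i-1][j], dp[i][j-1]).
    ·  C  T  T  T  G  T  C  T  G  C  C
 ·  0  0  0  0  0  0  0  0  0  0  0  0
 T  0  0  1  1  1  1  1  1  1  1  1  1
 G  0  0  1  1  1  2  2  2  2  2  2  2
 C  0  1  1  1  1  2  2  3  3  3  3  3
 C  0  1  1  1  1  2  2  3  3  3  4  4
 T  0  1  2  2  2  2  3  3  4  4  4  4
 T  0  1  2  3  3  3  3  3  4  4  4  4
 T  0  1  2  3  4  4  4  4  4  4  4  4
 A  0  1  2  3  4  4  4  4  4  4  4  4
 A  0  1  2  3  4  4  4  4  4  4  4  4
 C  0  1  2  3  4  4  4  5  5  5  5  5
dp[10][11] = 5. One LCS (by backtracking along matches): TGCCC.

5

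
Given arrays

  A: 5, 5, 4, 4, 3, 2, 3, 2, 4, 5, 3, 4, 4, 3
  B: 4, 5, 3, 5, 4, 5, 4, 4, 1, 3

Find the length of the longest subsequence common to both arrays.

Let dp[i][j] be the LCS length of the first i values of A and the first j values of B. dp[i][j] = dp[i-1][j-1]+1 when the i-th and j-th values match, else max(dp[i-1][j], dp[i][j-1]).
    ·  4  5  3  5  4  5  4  4  1  3
 ·  0  0  0  0  0  0  0  0  0  0  0
 5  0  0  1  1  1  1  1  1  1  1  1
 5  0  0  1  1  2  2  2  2  2  2  2
 4  0  1  1  1  2  3  3  3  3  3  3
 4  0  1  1  1  2  3  3  4  4  4  4
 3  0  1  1  2  2  3  3  4  4  4  5
 2  0  1  1  2  2  3  3  4  4  4  5
 3  0  1  1  2  2  3  3  4  4  4  5
 2  0  1  1  2  2  3  3  4  4  4  5
 4  0  1  1  2  2  3  3  4  5  5  5
 5  0  1  2  2  3  3  4  4  5  5  5
 3  0  1  2  3  3  3  4  4  5  5  6
 4  0  1  2  3  3  4  4  5  5  5  6
 4  0  1  2  3  3  4  4  5  6  6  6
 3  0  1  2  3  3  4  4  5  6  6  7
dp[14][10] = 7. One LCS (by backtracking along matches): 5, 5, 4, 5, 4, 4, 3.

7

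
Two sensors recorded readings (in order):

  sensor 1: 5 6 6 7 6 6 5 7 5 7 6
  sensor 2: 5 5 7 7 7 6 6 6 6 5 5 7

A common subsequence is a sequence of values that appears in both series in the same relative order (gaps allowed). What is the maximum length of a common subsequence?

Taking 5 at sensor 1[1]=sensor 2[2]; then 6 at sensor 1[2]=sensor 2[6]; then 6 at sensor 1[3]=sensor 2[7]; then 6 at sensor 1[5]=sensor 2[8]; then 6 at sensor 1[6]=sensor 2[9]; then 5 at sensor 1[7]=sensor 2[10]; then 5 at sensor 1[9]=sensor 2[11]; then 7 at sensor 1[10]=sensor 2[12] gives a common subsequence of length 8. Since dp[11][12] = 8, nothing longer is possible.

8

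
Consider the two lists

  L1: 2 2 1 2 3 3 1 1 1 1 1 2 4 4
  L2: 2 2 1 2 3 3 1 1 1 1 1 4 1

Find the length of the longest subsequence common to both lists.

12

One common subsequence of length 12: 2 at L1[1]=L2[1], then 2 at L1[2]=L2[2], then 1 at L1[3]=L2[3], then 2 at L1[4]=L2[4], then 3 at L1[5]=L2[5], then 3 at L1[6]=L2[6], then 1 at L1[7]=L2[7], then 1 at L1[8]=L2[8], then 1 at L1[9]=L2[9], then 1 at L1[10]=L2[10], then 1 at L1[11]=L2[11], then 4 at L1[13]=L2[12]. dp[14][13] = 12 confirms this is the maximum.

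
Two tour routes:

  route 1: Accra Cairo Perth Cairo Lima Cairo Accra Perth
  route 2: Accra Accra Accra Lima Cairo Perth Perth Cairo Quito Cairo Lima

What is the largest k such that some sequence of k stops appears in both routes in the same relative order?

5

One common subsequence of length 5: Accra [1,3], Cairo [2,5], Perth [3,7], Cairo [4,10], Lima [5,11]. dp[8][11] = 5 confirms this is the maximum.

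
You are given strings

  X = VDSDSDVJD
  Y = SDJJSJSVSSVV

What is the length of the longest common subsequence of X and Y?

4

Taking V [1,8] → S [3,9] → S [5,10] → V [7,12] gives a common subsequence of length 4, and the DP table's final entry dp[9][12] is also 4, so no common subsequence is longer.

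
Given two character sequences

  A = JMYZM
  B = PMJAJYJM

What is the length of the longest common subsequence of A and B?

3

Pick J [1,5] → Y [3,6] → M [5,8]; all 3 characters appear in both, in order. The LCS DP gives dp[5][8] = 3, so this is optimal.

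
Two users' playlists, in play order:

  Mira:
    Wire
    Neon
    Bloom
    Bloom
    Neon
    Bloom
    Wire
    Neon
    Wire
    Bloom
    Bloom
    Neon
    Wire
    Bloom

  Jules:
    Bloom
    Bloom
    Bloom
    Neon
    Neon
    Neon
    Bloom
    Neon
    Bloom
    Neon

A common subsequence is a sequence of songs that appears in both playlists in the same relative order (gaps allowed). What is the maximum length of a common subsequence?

7

Taking Bloom at Mira[3]=Jules[2], then Bloom at Mira[4]=Jules[3], then Neon at Mira[5]=Jules[6], then Bloom at Mira[6]=Jules[7], then Neon at Mira[8]=Jules[8], then Bloom at Mira[11]=Jules[9], then Neon at Mira[12]=Jules[10] gives a common subsequence of length 7. dp[14][10] = 7 confirms this is the maximum.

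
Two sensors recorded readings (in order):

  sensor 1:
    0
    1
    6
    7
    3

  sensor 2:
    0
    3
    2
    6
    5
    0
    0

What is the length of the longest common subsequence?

2

Taking 0 at sensor 1[1]=sensor 2[1], then 6 at sensor 1[3]=sensor 2[4] gives a common subsequence of length 2, and the DP table's final entry dp[5][7] is also 2, so no common subsequence is longer.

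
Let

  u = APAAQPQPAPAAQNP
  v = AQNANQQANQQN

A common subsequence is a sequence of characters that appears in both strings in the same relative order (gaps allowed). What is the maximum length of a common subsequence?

One common subsequence of length 7: A (u #1, v #1), then A (u #3, v #4), then Q (u #5, v #6), then Q (u #7, v #7), then A (u #9, v #8), then Q (u #13, v #11), then N (u #14, v #12). dp[15][12] = 7 confirms this is the maximum.

7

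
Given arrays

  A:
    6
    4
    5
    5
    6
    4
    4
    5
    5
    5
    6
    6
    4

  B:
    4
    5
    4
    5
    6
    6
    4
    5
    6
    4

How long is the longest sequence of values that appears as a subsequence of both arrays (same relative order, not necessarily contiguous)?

8

One common subsequence of length 8: 4 at A[2]=B[1] → 5 at A[3]=B[2] → 5 at A[4]=B[4] → 6 at A[5]=B[6] → 4 at A[7]=B[7] → 5 at A[10]=B[8] → 6 at A[12]=B[9] → 4 at A[13]=B[10]. dp[13][10] = 8 confirms this is the maximum.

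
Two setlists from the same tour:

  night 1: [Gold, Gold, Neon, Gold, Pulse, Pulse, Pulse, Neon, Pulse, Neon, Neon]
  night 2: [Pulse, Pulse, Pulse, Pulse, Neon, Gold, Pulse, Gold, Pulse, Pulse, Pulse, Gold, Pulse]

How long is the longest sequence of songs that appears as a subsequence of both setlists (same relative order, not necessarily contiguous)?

Match Gold at night 1[1]=night 2[6], Gold at night 1[4]=night 2[8], Pulse at night 1[5]=night 2[9], Pulse at night 1[6]=night 2[10], Pulse at night 1[7]=night 2[11], Pulse at night 1[9]=night 2[13] — 6 songs in the same relative order in both. The LCS DP gives dp[11][13] = 6, so this is optimal.

6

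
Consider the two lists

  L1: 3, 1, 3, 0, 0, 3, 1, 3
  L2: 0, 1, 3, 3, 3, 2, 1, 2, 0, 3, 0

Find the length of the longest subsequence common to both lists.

Let dp[i][j] be the LCS length of the first i values of L1 and the first j values of L2. dp[i][j] = dp[i-1][j-1]+1 when the i-th and j-th values match, else max(dp[i-1][j], dp[i][j-1]).
    ·  0  1  3  3  3  2  1  2  0  3  0
 ·  0  0  0  0  0  0  0  0  0  0  0  0
 3  0  0  0  1  1  1  1  1  1  1  1  1
 1  0  0  1  1  1  1  1  2  2  2  2  2
 3  0  0  1  2  2  2  2  2  2  2  3  3
 0  0  1  1  2  2  2  2  2  2  3  3  4
 0  0  1  1  2  2  2  2  2  2  3  3  4
 3  0  1  1  2  3  3  3  3  3  3  4  4
 1  0  1  2  2  3  3  3  4  4  4  4  4
 3  0  1  2  3  3  4  4  4  4  4  5  5
dp[8][11] = 5. One LCS (by backtracking along matches): 3, 3, 3, 1, 3.

5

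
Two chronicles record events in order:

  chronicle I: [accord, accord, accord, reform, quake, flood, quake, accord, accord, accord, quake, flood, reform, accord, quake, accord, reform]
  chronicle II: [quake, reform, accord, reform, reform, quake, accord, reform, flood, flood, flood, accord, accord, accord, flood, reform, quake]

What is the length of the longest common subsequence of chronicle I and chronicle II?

Match accord [1,3], then accord [3,7], then reform [4,8], then flood [6,11], then accord [8,12], then accord [9,13], then accord [10,14], then flood [12,15], then reform [13,16], then quake [15,17] — 10 events in the same relative order in both, and the DP table's final entry dp[17][17] is also 10, so no common subsequence is longer.

10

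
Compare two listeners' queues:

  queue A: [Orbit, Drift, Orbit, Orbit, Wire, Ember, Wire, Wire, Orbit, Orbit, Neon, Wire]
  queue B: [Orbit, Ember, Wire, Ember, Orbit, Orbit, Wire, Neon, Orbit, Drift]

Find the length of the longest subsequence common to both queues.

6

Pick Orbit (queue A #1, queue B #1) → Wire (queue A #5, queue B #3) → Ember (queue A #6, queue B #4) → Orbit (queue A #9, queue B #5) → Orbit (queue A #10, queue B #6) → Neon (queue A #11, queue B #8); all 6 songs appear in both, in order. dp[12][10] = 6 confirms this is the maximum.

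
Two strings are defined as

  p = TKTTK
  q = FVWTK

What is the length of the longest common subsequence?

Pick T (p #4, q #4); then K (p #5, q #5); all 2 characters appear in both, in order. Since dp[5][5] = 2, nothing longer is possible.

2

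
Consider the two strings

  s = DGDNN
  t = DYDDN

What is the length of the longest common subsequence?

Pick D [1,3], then D [3,4], then N [5,5]; all 3 characters appear in both, in order, and the DP table's final entry dp[5][5] is also 3, so no common subsequence is longer.

3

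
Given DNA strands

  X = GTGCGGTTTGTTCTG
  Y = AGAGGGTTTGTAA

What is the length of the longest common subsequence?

Pick G [1,2], then G [3,4], then G [5,5], then G [6,6], then T [7,7], then T [8,8], then T [9,9], then G [10,10], then T [11,11]; all 9 bases appear in both, in order. Since dp[15][13] = 9, nothing longer is possible.

9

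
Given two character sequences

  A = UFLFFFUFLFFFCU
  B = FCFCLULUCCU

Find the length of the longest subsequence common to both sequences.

6

Match F (A #2, B #3), then L (A #3, B #5), then U (A #7, B #6), then L (A #9, B #7), then C (A #13, B #10), then U (A #14, B #11) — 6 characters in the same relative order in both. Since dp[14][11] = 6, nothing longer is possible.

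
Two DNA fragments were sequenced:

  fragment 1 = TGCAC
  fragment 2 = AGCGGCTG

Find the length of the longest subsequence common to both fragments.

3

Let dp[i][j] be the LCS length of the first i bases of fragment 1 and the first j bases of fragment 2. dp[i][j] = dp[i-1][j-1]+1 when the i-th and j-th bases match, else max(dp[i-1][j], dp[i][j-1]).
    ·  A  G  C  G  G  C  T  G
 ·  0  0  0  0  0  0  0  0  0
 T  0  0  0  0  0  0  0  1  1
 G  0  0  1  1  1  1  1  1  2
 C  0  0  1  2  2  2  2  2  2
 A  0  1  1  2  2  2  2  2  2
 C  0  1  1  2  2  2  3  3  3
dp[5][8] = 3. One LCS (by backtracking along matches): GCC.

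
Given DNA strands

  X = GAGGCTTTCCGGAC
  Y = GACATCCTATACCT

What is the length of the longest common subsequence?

8

Match G (X #1, Y #1); then A (X #2, Y #2); then C (X #5, Y #3); then T (X #6, Y #5); then T (X #7, Y #8); then T (X #8, Y #10); then C (X #9, Y #12); then C (X #10, Y #13) — 8 bases in the same relative order in both. dp[14][14] = 8 confirms this is the maximum.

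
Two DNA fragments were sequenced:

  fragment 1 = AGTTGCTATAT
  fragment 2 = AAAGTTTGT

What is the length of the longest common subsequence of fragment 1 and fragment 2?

Match A [1,3], then G [2,4], then T [3,6], then T [4,7], then G [5,8], then T [11,9] — 6 bases in the same relative order in both. dp[11][9] = 6 confirms this is the maximum.

6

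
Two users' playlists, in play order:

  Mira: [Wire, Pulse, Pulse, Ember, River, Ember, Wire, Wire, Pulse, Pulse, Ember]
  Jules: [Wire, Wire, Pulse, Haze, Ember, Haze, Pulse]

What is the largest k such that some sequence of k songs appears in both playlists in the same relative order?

Match Wire [1,2], Pulse [2,3], Ember [4,5], Pulse [10,7] — 4 songs in the same relative order in both, and the DP table's final entry dp[11][7] is also 4, so no common subsequence is longer.

4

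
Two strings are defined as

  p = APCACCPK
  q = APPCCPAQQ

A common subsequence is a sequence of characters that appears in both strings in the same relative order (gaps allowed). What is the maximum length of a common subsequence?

5

Match A at p[1]=q[1] → P at p[2]=q[3] → C at p[5]=q[4] → C at p[6]=q[5] → P at p[7]=q[6] — 5 characters in the same relative order in both. The LCS DP gives dp[8][9] = 5, so this is optimal.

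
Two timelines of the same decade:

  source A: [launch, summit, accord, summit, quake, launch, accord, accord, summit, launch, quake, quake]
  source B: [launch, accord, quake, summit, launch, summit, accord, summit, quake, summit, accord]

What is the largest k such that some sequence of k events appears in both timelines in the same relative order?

7

Match launch at source A[1]=source B[1] → accord at source A[3]=source B[2] → summit at source A[4]=source B[4] → launch at source A[6]=source B[5] → accord at source A[8]=source B[7] → summit at source A[9]=source B[8] → quake at source A[11]=source B[9] — 7 events in the same relative order in both. dp[12][11] = 7 confirms this is the maximum.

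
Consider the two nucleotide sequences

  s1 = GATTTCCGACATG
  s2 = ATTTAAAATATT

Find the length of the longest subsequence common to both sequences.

7

Taking A at s1[2]=s2[1] → T at s1[3]=s2[2] → T at s1[4]=s2[3] → T at s1[5]=s2[4] → A at s1[9]=s2[8] → A at s1[11]=s2[10] → T at s1[12]=s2[12] gives a common subsequence of length 7, and the DP table's final entry dp[13][12] is also 7, so no common subsequence is longer.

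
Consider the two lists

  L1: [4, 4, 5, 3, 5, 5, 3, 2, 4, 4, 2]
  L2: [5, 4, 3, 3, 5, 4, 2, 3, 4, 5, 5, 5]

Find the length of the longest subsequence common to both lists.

5

Taking 4 [1,6] → 4 [2,9] → 5 [3,10] → 5 [5,11] → 5 [6,12] gives a common subsequence of length 5. The LCS DP gives dp[11][12] = 5, so this is optimal.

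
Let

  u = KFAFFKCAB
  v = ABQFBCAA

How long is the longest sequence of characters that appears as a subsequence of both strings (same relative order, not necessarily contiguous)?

Let dp[i][j] be the LCS length of the first i characters of u and the first j characters of v. dp[i][j] = dp[i-1][j-1]+1 when the i-th and j-th characters match, else max(dp[i-1][j], dp[i][j-1]).
    ·  A  B  Q  F  B  C  A  A
 ·  0  0  0  0  0  0  0  0  0
 K  0  0  0  0  0  0  0  0  0
 F  0  0  0  0  1  1  1  1  1
 A  0  1  1  1  1  1  1  2  2
 F  0  1  1  1  2  2  2  2  2
 F  0  1  1  1  2  2  2  2  2
 K  0  1  1  1  2  2  2  2  2
 C  0  1  1  1  2  2  3  3  3
 A  0  1  1  1  2  2  3  4  4
 B  0  1  2  2  2  3  3  4  4
dp[9][8] = 4. One LCS (by backtracking along matches): AFCA.

4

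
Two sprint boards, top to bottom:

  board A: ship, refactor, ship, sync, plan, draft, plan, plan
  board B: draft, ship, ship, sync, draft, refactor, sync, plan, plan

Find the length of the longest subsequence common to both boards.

6

Taking ship [1,2], ship [3,3], sync [4,4], draft [6,5], plan [7,8], plan [8,9] gives a common subsequence of length 6. Since dp[8][9] = 6, nothing longer is possible.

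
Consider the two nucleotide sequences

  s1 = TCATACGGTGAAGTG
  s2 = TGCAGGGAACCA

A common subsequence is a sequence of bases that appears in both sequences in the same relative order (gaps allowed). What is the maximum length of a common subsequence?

8

Taking T (s1 #1, s2 #1); then C (s1 #2, s2 #3); then A (s1 #5, s2 #4); then G (s1 #7, s2 #5); then G (s1 #8, s2 #6); then G (s1 #10, s2 #7); then A (s1 #11, s2 #9); then A (s1 #12, s2 #12) gives a common subsequence of length 8. Since dp[15][12] = 8, nothing longer is possible.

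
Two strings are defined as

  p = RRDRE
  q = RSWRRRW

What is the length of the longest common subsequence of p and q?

Let dp[i][j] be the LCS length of the first i characters of p and the first j characters of q. dp[i][j] = dp[i-1][j-1]+1 when the i-th and j-th characters match, else max(dp[i-1][j], dp[i][j-1]).
    ·  R  S  W  R  R  R  W
 ·  0  0  0  0  0  0  0  0
 R  0  1  1  1  1  1  1  1
 R  0  1  1  1  2  2  2  2
 D  0  1  1  1  2  2  2  2
 R  0  1  1  1  2  3  3  3
 E  0  1  1  1  2  3  3  3
dp[5][7] = 3. One LCS (by backtracking along matches): RRR.

3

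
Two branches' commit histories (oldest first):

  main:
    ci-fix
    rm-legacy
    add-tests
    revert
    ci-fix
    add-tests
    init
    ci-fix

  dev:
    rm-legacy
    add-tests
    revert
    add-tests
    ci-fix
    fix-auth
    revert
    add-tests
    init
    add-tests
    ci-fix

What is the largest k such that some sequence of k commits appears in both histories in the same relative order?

Taking rm-legacy [2,1] → add-tests [3,2] → revert [4,3] → ci-fix [5,5] → add-tests [6,8] → init [7,9] → ci-fix [8,11] gives a common subsequence of length 7. Since dp[8][11] = 7, nothing longer is possible.

7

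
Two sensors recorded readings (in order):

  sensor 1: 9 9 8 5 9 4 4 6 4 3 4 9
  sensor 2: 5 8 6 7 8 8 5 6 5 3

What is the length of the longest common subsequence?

4

Taking 8 [3,6] → 5 [4,7] → 6 [8,8] → 3 [10,10] gives a common subsequence of length 4. dp[12][10] = 4 confirms this is the maximum.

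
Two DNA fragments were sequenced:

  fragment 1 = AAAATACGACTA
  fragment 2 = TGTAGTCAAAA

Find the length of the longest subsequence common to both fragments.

5

Let dp[i][j] be the LCS length of the first i bases of fragment 1 and the first j bases of fragment 2. dp[i][j] = dp[i-1][j-1]+1 when the i-th and j-th bases match, else max(dp[i-1][j], dp[i][j-1]).
    ·  T  G  T  A  G  T  C  A  A  A  A
 ·  0  0  0  0  0  0  0  0  0  0  0  0
 A  0  0  0  0  1  1  1  1  1  1  1  1
 A  0  0  0  0  1  1  1  1  2  2  2  2
 A  0  0  0  0  1  1  1  1  2  3  3  3
 A  0  0  0  0  1  1  1  1  2  3  4  4
 T  0  1  1  1  1  1  2  2  2  3  4  4
 A  0  1  1  1  2  2  2  2  3  3  4  5
 C  0  1  1  1  2  2  2  3  3  3  4  5
 G  0  1  2  2  2  3  3  3  3  3  4  5
 A  0  1  2  2  3  3  3  3  4  4  4  5
 C  0  1  2  2  3  3  3  4  4  4  4  5
 T  0  1  2  3  3  3  4  4  4  4  4  5
 A  0  1  2  3  4  4  4  4  5  5  5  5
dp[12][11] = 5. One LCS (by backtracking along matches): AAAAA.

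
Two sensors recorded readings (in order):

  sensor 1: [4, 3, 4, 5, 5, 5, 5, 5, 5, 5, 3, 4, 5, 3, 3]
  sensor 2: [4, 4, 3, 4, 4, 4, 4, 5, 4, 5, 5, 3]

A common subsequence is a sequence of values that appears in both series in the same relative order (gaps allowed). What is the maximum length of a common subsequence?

Match 4 (sensor 1 #1, sensor 2 #2), 3 (sensor 1 #2, sensor 2 #3), 4 (sensor 1 #3, sensor 2 #7), 5 (sensor 1 #4, sensor 2 #8), 5 (sensor 1 #10, sensor 2 #10), 5 (sensor 1 #13, sensor 2 #11), 3 (sensor 1 #15, sensor 2 #12) — 7 values in the same relative order in both. Since dp[15][12] = 7, nothing longer is possible.

7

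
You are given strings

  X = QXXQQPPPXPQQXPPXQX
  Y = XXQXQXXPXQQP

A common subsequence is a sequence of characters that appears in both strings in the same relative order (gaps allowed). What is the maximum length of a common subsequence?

9

Pick X at X[2]=Y[1]; then X at X[3]=Y[2]; then Q at X[4]=Y[3]; then Q at X[5]=Y[5]; then P at X[8]=Y[8]; then X at X[9]=Y[9]; then Q at X[11]=Y[10]; then Q at X[12]=Y[11]; then P at X[15]=Y[12]; all 9 characters appear in both, in order, and the DP table's final entry dp[18][12] is also 9, so no common subsequence is longer.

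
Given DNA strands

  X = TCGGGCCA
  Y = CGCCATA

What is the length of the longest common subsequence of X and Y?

5

Pick C (X #2, Y #1); then G (X #5, Y #2); then C (X #6, Y #3); then C (X #7, Y #4); then A (X #8, Y #7); all 5 bases appear in both, in order. Since dp[8][7] = 5, nothing longer is possible.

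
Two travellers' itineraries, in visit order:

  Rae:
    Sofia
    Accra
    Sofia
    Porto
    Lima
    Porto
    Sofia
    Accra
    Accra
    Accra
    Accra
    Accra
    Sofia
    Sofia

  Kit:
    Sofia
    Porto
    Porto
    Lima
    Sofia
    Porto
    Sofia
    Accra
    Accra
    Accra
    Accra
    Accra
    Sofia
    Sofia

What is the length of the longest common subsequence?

12

Pick Sofia (Rae #1, Kit #1), then Porto (Rae #4, Kit #3), then Lima (Rae #5, Kit #4), then Porto (Rae #6, Kit #6), then Sofia (Rae #7, Kit #7), then Accra (Rae #8, Kit #8), then Accra (Rae #9, Kit #9), then Accra (Rae #10, Kit #10), then Accra (Rae #11, Kit #11), then Accra (Rae #12, Kit #12), then Sofia (Rae #13, Kit #13), then Sofia (Rae #14, Kit #14); all 12 stops appear in both, in order. Since dp[14][14] = 12, nothing longer is possible.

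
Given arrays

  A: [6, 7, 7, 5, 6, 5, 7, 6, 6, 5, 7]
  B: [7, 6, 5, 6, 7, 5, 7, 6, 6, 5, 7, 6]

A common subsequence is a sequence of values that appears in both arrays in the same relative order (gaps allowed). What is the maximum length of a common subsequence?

9

Let dp[i][j] be the LCS length of the first i values of A and the first j values of B. dp[i][j] = dp[i-1][j-1]+1 when the i-th and j-th values match, else max(dp[i-1][j], dp[i][j-1]).
    ·  7  6  5  6  7  5  7  6  6  5  7  6
 ·  0  0  0  0  0  0  0  0  0  0  0  0  0
 6  0  0  1  1  1  1  1  1  1  1  1  1  1
 7  0  1  1  1  1  2  2  2  2  2  2  2  2
 7  0  1  1  1  1  2  2  3  3  3  3  3  3
 5  0  1  1  2  2  2  3  3  3  3  4  4  4
 6  0  1  2  2  3  3  3  3  4  4  4  4  5
 5  0  1  2  3  3  3  4  4  4  4  5  5  5
 7  0  1  2  3  3  4  4  5  5  5  5  6  6
 6  0  1  2  3  4  4  4  5  6  6  6  6  7
 6  0  1  2  3  4  4  4  5  6  7  7  7  7
 5  0  1  2  3  4  4  5  5  6  7  8  8  8
 7  0  1  2  3  4  5  5  6  6  7  8  9  9
dp[11][12] = 9. One LCS (by backtracking along matches): 6, 5, 6, 5, 7, 6, 6, 5, 7.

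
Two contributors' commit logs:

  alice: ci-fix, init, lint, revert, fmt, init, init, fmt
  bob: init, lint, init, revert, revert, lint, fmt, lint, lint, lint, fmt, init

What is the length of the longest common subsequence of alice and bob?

5

Match init [2,1] → lint [3,2] → revert [4,5] → fmt [5,11] → init [7,12] — 5 commits in the same relative order in both. Since dp[8][12] = 5, nothing longer is possible.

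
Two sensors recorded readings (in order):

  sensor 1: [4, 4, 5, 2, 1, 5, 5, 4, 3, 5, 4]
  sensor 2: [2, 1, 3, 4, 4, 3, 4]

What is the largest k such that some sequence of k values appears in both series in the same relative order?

5

Pick 2 (sensor 1 #4, sensor 2 #1), 1 (sensor 1 #5, sensor 2 #2), 4 (sensor 1 #8, sensor 2 #5), 3 (sensor 1 #9, sensor 2 #6), 4 (sensor 1 #11, sensor 2 #7); all 5 values appear in both, in order. Since dp[11][7] = 5, nothing longer is possible.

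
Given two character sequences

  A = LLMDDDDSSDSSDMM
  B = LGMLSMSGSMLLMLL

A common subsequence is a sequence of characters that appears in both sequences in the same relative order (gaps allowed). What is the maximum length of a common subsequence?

One common subsequence of length 7: L (A #1, B #1), L (A #2, B #4), M (A #3, B #6), S (A #8, B #7), S (A #12, B #9), M (A #14, B #10), M (A #15, B #13). The LCS DP gives dp[15][15] = 7, so this is optimal.

7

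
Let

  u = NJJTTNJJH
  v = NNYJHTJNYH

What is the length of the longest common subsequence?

Let dp[i][j] be the LCS length of the first i characters of u and the first j characters of v. dp[i][j] = dp[i-1][j-1]+1 when the i-th and j-th characters match, else max(dp[i-1][j], dp[i][j-1]).
    ·  N  N  Y  J  H  T  J  N  Y  H
 ·  0  0  0  0  0  0  0  0  0  0  0
 N  0  1  1  1  1  1  1  1  1  1  1
 J  0  1  1  1  2  2  2  2  2  2  2
 J  0  1  1  1  2  2  2  3  3  3  3
 T  0  1  1  1  2  2  3  3  3  3  3
 T  0  1  1  1  2  2  3  3  3  3  3
 N  0  1  2  2  2  2  3  3  4  4  4
 J  0  1  2  2  3  3  3  4  4  4  4
 J  0  1  2  2  3  3  3  4  4  4  4
 H  0  1  2  2  3  4  4  4  4  4  5
dp[9][10] = 5. One LCS (by backtracking along matches): NJJNH.

5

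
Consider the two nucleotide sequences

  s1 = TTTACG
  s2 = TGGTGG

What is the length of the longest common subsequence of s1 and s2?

3

Let dp[i][j] be the LCS length of the first i bases of s1 and the first j bases of s2. dp[i][j] = dp[i-1][j-1]+1 when the i-th and j-th bases match, else max(dp[i-1][j], dp[i][j-1]).
    ·  T  G  G  T  G  G
 ·  0  0  0  0  0  0  0
 T  0  1  1  1  1  1  1
 T  0  1  1  1  2  2  2
 T  0  1  1  1  2  2  2
 A  0  1  1  1  2  2  2
 C  0  1  1  1  2  2  2
 G  0  1  2  2  2  3  3
dp[6][6] = 3. One LCS (by backtracking along matches): TTG.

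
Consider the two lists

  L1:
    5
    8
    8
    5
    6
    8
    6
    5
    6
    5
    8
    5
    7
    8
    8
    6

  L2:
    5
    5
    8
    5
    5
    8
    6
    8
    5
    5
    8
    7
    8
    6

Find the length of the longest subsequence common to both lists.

One common subsequence of length 11: 5 [1,2], then 8 [2,3], then 8 [3,6], then 6 [5,7], then 8 [6,8], then 5 [8,9], then 5 [10,10], then 8 [11,11], then 7 [13,12], then 8 [15,13], then 6 [16,14]. Since dp[16][14] = 11, nothing longer is possible.

11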